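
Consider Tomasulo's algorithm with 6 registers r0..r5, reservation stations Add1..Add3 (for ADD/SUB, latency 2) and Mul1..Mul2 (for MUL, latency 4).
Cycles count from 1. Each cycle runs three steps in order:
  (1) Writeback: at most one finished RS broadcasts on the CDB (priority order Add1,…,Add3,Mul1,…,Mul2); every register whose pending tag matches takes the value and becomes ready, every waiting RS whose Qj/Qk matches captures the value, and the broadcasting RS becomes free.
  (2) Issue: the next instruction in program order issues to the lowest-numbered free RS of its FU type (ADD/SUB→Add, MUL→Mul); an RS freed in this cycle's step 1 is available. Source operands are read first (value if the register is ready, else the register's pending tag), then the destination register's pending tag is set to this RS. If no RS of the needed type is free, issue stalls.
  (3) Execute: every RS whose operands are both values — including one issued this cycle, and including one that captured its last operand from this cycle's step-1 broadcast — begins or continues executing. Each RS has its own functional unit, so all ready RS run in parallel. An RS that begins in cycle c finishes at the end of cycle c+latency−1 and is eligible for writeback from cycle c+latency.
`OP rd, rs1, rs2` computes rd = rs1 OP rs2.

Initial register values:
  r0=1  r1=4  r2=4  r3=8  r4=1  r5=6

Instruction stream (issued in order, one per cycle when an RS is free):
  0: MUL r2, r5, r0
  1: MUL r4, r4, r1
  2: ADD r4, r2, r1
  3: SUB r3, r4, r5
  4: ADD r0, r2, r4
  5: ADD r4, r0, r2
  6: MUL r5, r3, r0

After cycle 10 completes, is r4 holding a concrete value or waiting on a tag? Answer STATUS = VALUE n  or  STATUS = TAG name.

STATUS = TAG Add1

cycle 1: issue MUL r2<-Mul1 // r0:1,r1:4,r2:Mul1,r3:8,r4:1,r5:6
cycle 2: issue MUL r4<-Mul2 // r0:1,r1:4,r2:Mul1,r3:8,r4:Mul2,r5:6
cycle 3: issue ADD r4<-Add1 // r0:1,r1:4,r2:Mul1,r3:8,r4:Add1,r5:6
cycle 4: issue SUB r3<-Add2 // r0:1,r1:4,r2:Mul1,r3:Add2,r4:Add1,r5:6
cycle 5: CDB Mul1=6; issue ADD r0<-Add3 // r0:Add3,r1:4,r2:6,r3:Add2,r4:Add1,r5:6
cycle 6: CDB Mul2=4; stall // r0:Add3,r1:4,r2:6,r3:Add2,r4:Add1,r5:6
cycle 7: CDB Add1=10; issue ADD r4<-Add1 // r0:Add3,r1:4,r2:6,r3:Add2,r4:Add1,r5:6
cycle 8: issue MUL r5<-Mul1 // r0:Add3,r1:4,r2:6,r3:Add2,r4:Add1,r5:Mul1
cycle 9: CDB Add2=4 // r0:Add3,r1:4,r2:6,r3:4,r4:Add1,r5:Mul1
cycle 10: CDB Add3=16 // r0:16,r1:4,r2:6,r3:4,r4:Add1,r5:Mul1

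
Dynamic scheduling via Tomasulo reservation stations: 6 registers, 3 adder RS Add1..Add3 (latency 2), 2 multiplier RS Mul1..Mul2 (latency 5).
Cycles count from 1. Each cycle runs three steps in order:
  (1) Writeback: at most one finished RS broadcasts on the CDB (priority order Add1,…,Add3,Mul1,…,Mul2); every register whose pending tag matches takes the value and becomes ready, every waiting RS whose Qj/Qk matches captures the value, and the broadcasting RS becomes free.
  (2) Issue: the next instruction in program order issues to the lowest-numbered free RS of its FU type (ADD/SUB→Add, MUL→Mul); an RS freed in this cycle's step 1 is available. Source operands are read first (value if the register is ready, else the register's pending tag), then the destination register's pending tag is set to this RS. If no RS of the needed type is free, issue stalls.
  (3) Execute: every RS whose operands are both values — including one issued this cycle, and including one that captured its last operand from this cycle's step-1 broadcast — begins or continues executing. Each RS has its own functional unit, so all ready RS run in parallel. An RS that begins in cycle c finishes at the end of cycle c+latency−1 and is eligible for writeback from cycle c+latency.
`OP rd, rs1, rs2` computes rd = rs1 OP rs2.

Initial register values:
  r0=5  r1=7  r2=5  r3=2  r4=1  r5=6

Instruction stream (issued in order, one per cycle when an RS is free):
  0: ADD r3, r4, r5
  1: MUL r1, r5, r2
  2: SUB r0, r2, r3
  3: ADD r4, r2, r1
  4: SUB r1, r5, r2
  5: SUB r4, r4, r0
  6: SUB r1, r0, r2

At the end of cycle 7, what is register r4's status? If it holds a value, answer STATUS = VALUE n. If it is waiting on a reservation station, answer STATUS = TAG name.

STATUS = TAG Add3

cycle 1: issue ADD r3<-Add1 // r0:5,r1:7,r2:5,r3:Add1,r4:1,r5:6
cycle 2: issue MUL r1<-Mul1 // r0:5,r1:Mul1,r2:5,r3:Add1,r4:1,r5:6
cycle 3: CDB Add1=7; issue SUB r0<-Add1 // r0:Add1,r1:Mul1,r2:5,r3:7,r4:1,r5:6
cycle 4: issue ADD r4<-Add2 // r0:Add1,r1:Mul1,r2:5,r3:7,r4:Add2,r5:6
cycle 5: CDB Add1=-2; issue SUB r1<-Add1 // r0:-2,r1:Add1,r2:5,r3:7,r4:Add2,r5:6
cycle 6: issue SUB r4<-Add3 // r0:-2,r1:Add1,r2:5,r3:7,r4:Add3,r5:6
cycle 7: CDB Add1=1; issue SUB r1<-Add1 // r0:-2,r1:Add1,r2:5,r3:7,r4:Add3,r5:6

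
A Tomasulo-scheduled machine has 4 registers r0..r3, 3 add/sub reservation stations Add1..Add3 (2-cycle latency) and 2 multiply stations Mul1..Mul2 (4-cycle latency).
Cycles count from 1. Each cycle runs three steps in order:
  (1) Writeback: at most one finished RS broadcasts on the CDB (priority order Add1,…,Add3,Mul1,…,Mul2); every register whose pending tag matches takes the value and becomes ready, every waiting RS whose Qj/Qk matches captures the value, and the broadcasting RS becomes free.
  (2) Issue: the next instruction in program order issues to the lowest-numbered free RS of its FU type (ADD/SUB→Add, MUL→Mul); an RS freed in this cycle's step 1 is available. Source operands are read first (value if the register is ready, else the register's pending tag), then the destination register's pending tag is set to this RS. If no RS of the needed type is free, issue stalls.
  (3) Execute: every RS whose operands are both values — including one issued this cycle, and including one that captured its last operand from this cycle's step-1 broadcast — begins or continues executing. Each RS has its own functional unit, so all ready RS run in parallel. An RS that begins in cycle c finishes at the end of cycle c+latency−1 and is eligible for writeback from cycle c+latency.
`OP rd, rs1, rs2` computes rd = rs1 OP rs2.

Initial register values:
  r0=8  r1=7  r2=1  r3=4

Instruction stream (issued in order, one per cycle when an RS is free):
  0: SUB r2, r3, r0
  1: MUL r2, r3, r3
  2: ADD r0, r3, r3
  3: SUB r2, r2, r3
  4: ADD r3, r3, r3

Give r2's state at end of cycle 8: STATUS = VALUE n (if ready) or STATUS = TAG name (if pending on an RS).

STATUS = VALUE 12

  c1: issue SUB r2<-Add1  regs: r0:8,r1:7,r2:Add1,r3:4
  c2: issue MUL r2<-Mul1  regs: r0:8,r1:7,r2:Mul1,r3:4
  c3: CDB Add1=-4; issue ADD r0<-Add1  regs: r0:Add1,r1:7,r2:Mul1,r3:4
  c4: issue SUB r2<-Add2  regs: r0:Add1,r1:7,r2:Add2,r3:4
  c5: CDB Add1=8; issue ADD r3<-Add1  regs: r0:8,r1:7,r2:Add2,r3:Add1
  c6: CDB Mul1=16  regs: r0:8,r1:7,r2:Add2,r3:Add1
  c7: CDB Add1=8  regs: r0:8,r1:7,r2:Add2,r3:8
  c8: CDB Add2=12  regs: r0:8,r1:7,r2:12,r3:8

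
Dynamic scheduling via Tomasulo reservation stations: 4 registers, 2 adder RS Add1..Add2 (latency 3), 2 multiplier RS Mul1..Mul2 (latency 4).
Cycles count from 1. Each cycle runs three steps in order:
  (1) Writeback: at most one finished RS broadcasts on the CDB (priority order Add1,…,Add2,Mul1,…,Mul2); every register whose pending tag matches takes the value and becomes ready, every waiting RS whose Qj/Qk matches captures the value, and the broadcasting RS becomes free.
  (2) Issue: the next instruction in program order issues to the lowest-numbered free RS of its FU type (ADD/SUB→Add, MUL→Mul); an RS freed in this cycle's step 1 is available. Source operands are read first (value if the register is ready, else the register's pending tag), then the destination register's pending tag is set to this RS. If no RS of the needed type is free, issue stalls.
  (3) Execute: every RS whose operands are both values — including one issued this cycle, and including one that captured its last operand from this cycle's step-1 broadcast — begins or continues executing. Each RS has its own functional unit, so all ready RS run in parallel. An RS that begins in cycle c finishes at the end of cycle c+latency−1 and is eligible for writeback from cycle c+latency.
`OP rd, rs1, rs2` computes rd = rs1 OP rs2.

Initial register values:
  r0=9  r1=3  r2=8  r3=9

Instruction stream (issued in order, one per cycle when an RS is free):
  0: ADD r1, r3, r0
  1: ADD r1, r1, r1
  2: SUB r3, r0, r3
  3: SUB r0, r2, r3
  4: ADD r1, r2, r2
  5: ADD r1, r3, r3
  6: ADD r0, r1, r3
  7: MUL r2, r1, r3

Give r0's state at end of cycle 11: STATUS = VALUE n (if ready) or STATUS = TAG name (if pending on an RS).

cycle 1: issue ADD r1<-Add1 // r0:9,r1:Add1,r2:8,r3:9
cycle 2: issue ADD r1<-Add2 // r0:9,r1:Add2,r2:8,r3:9
cycle 3: stall // r0:9,r1:Add2,r2:8,r3:9
cycle 4: CDB Add1=18; issue SUB r3<-Add1 // r0:9,r1:Add2,r2:8,r3:Add1
cycle 5: stall // r0:9,r1:Add2,r2:8,r3:Add1
cycle 6: stall // r0:9,r1:Add2,r2:8,r3:Add1
cycle 7: CDB Add1=0; issue SUB r0<-Add1 // r0:Add1,r1:Add2,r2:8,r3:0
cycle 8: CDB Add2=36; issue ADD r1<-Add2 // r0:Add1,r1:Add2,r2:8,r3:0
cycle 9: stall // r0:Add1,r1:Add2,r2:8,r3:0
cycle 10: CDB Add1=8; issue ADD r1<-Add1 // r0:8,r1:Add1,r2:8,r3:0
cycle 11: CDB Add2=16; issue ADD r0<-Add2 // r0:Add2,r1:Add1,r2:8,r3:0

STATUS = TAG Add2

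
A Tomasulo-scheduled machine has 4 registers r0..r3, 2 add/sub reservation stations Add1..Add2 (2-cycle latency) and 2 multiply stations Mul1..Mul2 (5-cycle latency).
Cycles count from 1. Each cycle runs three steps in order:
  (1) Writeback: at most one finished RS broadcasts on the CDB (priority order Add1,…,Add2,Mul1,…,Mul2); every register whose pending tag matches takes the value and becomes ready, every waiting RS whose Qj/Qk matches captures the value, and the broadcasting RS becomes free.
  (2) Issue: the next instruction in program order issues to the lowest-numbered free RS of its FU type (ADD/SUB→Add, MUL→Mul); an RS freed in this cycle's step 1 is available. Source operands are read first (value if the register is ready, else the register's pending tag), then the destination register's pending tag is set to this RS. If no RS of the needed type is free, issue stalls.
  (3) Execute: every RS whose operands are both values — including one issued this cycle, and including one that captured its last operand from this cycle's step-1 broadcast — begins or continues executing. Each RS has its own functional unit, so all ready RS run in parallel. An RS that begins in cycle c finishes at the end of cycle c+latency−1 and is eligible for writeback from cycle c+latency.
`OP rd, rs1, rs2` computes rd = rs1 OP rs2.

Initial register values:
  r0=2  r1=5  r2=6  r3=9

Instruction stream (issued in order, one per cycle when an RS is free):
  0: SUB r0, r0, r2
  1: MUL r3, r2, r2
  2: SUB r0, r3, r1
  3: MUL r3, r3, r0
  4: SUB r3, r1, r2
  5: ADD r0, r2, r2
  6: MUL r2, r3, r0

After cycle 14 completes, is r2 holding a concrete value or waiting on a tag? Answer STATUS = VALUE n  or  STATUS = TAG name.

  c1: issue SUB r0<-Add1  regs: r0:Add1,r1:5,r2:6,r3:9
  c2: issue MUL r3<-Mul1  regs: r0:Add1,r1:5,r2:6,r3:Mul1
  c3: CDB Add1=-4; issue SUB r0<-Add1  regs: r0:Add1,r1:5,r2:6,r3:Mul1
  c4: issue MUL r3<-Mul2  regs: r0:Add1,r1:5,r2:6,r3:Mul2
  c5: issue SUB r3<-Add2  regs: r0:Add1,r1:5,r2:6,r3:Add2
  c6: stall  regs: r0:Add1,r1:5,r2:6,r3:Add2
  c7: CDB Add2=-1; issue ADD r0<-Add2  regs: r0:Add2,r1:5,r2:6,r3:-1
  c8: CDB Mul1=36; issue MUL r2<-Mul1  regs: r0:Add2,r1:5,r2:Mul1,r3:-1
  c9: CDB Add2=12  regs: r0:12,r1:5,r2:Mul1,r3:-1
  c10: CDB Add1=31  regs: r0:12,r1:5,r2:Mul1,r3:-1
  c11: -  regs: r0:12,r1:5,r2:Mul1,r3:-1
  c12: -  regs: r0:12,r1:5,r2:Mul1,r3:-1
  c13: -  regs: r0:12,r1:5,r2:Mul1,r3:-1
  c14: CDB Mul1=-12  regs: r0:12,r1:5,r2:-12,r3:-1

STATUS = VALUE -12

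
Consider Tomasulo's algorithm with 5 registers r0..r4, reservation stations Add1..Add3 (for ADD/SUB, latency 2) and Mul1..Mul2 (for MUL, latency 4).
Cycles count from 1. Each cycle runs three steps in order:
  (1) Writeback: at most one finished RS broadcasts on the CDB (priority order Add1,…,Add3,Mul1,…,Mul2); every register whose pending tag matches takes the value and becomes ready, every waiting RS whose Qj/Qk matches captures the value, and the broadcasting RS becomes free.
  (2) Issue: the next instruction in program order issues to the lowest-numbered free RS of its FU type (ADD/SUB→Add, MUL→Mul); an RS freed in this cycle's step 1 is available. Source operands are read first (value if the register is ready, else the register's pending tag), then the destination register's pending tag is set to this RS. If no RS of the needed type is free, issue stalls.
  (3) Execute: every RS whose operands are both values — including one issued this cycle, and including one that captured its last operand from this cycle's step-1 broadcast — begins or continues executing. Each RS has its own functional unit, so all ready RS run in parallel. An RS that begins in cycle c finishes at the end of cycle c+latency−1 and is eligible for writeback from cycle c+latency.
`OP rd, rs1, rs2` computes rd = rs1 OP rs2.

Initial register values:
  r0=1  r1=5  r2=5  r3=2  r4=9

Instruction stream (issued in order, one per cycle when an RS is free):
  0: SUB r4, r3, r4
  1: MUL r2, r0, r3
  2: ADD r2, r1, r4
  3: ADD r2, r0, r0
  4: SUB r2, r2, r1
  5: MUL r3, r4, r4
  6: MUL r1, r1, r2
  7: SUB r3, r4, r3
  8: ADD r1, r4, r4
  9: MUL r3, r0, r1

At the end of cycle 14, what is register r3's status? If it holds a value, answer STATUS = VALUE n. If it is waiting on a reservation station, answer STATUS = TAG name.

STATUS = TAG Mul2

  c1: issue SUB r4<-Add1  regs: r0:1,r1:5,r2:5,r3:2,r4:Add1
  c2: issue MUL r2<-Mul1  regs: r0:1,r1:5,r2:Mul1,r3:2,r4:Add1
  c3: CDB Add1=-7; issue ADD r2<-Add1  regs: r0:1,r1:5,r2:Add1,r3:2,r4:-7
  c4: issue ADD r2<-Add2  regs: r0:1,r1:5,r2:Add2,r3:2,r4:-7
  c5: CDB Add1=-2; issue SUB r2<-Add1  regs: r0:1,r1:5,r2:Add1,r3:2,r4:-7
  c6: CDB Add2=2; issue MUL r3<-Mul2  regs: r0:1,r1:5,r2:Add1,r3:Mul2,r4:-7
  c7: CDB Mul1=2; issue MUL r1<-Mul1  regs: r0:1,r1:Mul1,r2:Add1,r3:Mul2,r4:-7
  c8: CDB Add1=-3; issue SUB r3<-Add1  regs: r0:1,r1:Mul1,r2:-3,r3:Add1,r4:-7
  c9: issue ADD r1<-Add2  regs: r0:1,r1:Add2,r2:-3,r3:Add1,r4:-7
  c10: CDB Mul2=49; issue MUL r3<-Mul2  regs: r0:1,r1:Add2,r2:-3,r3:Mul2,r4:-7
  c11: CDB Add2=-14  regs: r0:1,r1:-14,r2:-3,r3:Mul2,r4:-7
  c12: CDB Add1=-56  regs: r0:1,r1:-14,r2:-3,r3:Mul2,r4:-7
  c13: CDB Mul1=-15  regs: r0:1,r1:-14,r2:-3,r3:Mul2,r4:-7
  c14: -  regs: r0:1,r1:-14,r2:-3,r3:Mul2,r4:-7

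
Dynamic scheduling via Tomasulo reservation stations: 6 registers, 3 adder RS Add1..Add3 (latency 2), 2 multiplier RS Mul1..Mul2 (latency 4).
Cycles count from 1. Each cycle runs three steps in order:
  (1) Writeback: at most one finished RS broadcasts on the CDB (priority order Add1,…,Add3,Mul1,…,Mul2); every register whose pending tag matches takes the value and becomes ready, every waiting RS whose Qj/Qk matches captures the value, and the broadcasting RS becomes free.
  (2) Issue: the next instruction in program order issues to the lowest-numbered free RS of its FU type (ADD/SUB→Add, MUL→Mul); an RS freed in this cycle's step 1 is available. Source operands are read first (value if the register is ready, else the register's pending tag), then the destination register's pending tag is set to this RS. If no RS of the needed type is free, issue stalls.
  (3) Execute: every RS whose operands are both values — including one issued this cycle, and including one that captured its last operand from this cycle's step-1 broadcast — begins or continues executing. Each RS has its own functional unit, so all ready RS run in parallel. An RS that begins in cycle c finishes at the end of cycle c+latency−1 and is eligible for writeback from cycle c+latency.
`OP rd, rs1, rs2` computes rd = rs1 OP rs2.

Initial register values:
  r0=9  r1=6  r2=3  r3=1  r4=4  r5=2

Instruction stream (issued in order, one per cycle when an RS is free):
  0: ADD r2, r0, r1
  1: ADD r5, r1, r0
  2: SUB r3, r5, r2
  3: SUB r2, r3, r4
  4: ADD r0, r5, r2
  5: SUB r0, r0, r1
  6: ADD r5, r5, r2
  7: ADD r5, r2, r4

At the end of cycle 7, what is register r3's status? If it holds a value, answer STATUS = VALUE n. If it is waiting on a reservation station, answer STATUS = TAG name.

c1: issue ADD r2<-Add1 | r0:9,r1:6,r2:Add1,r3:1,r4:4,r5:2
c2: issue ADD r5<-Add2 | r0:9,r1:6,r2:Add1,r3:1,r4:4,r5:Add2
c3: CDB Add1=15; issue SUB r3<-Add1 | r0:9,r1:6,r2:15,r3:Add1,r4:4,r5:Add2
c4: CDB Add2=15; issue SUB r2<-Add2 | r0:9,r1:6,r2:Add2,r3:Add1,r4:4,r5:15
c5: issue ADD r0<-Add3 | r0:Add3,r1:6,r2:Add2,r3:Add1,r4:4,r5:15
c6: CDB Add1=0; issue SUB r0<-Add1 | r0:Add1,r1:6,r2:Add2,r3:0,r4:4,r5:15
c7: stall | r0:Add1,r1:6,r2:Add2,r3:0,r4:4,r5:15

STATUS = VALUE 0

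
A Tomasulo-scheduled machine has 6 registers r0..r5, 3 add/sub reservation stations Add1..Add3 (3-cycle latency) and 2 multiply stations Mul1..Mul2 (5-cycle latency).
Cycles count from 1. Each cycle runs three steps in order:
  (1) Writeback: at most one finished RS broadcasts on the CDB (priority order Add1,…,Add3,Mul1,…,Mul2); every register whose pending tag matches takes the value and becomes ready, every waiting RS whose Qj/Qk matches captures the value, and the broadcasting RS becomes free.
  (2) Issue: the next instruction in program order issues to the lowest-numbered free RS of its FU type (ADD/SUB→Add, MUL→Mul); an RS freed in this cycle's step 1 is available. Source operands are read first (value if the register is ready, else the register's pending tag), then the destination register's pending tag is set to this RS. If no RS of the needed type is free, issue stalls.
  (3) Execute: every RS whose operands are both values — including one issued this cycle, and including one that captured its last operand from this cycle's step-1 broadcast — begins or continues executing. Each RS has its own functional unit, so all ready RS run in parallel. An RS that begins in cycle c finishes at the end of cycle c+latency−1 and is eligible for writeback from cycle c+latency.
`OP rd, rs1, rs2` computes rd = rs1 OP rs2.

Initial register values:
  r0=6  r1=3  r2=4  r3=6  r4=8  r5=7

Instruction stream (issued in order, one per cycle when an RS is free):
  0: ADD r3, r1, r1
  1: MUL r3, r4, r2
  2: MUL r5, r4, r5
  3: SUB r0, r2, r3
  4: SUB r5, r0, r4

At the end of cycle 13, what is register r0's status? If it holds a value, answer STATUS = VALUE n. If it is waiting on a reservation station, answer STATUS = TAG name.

cycle 1: issue ADD r3<-Add1 // r0:6,r1:3,r2:4,r3:Add1,r4:8,r5:7
cycle 2: issue MUL r3<-Mul1 // r0:6,r1:3,r2:4,r3:Mul1,r4:8,r5:7
cycle 3: issue MUL r5<-Mul2 // r0:6,r1:3,r2:4,r3:Mul1,r4:8,r5:Mul2
cycle 4: CDB Add1=6; issue SUB r0<-Add1 // r0:Add1,r1:3,r2:4,r3:Mul1,r4:8,r5:Mul2
cycle 5: issue SUB r5<-Add2 // r0:Add1,r1:3,r2:4,r3:Mul1,r4:8,r5:Add2
cycle 6: - // r0:Add1,r1:3,r2:4,r3:Mul1,r4:8,r5:Add2
cycle 7: CDB Mul1=32 // r0:Add1,r1:3,r2:4,r3:32,r4:8,r5:Add2
cycle 8: CDB Mul2=56 // r0:Add1,r1:3,r2:4,r3:32,r4:8,r5:Add2
cycle 9: - // r0:Add1,r1:3,r2:4,r3:32,r4:8,r5:Add2
cycle 10: CDB Add1=-28 // r0:-28,r1:3,r2:4,r3:32,r4:8,r5:Add2
cycle 11: - // r0:-28,r1:3,r2:4,r3:32,r4:8,r5:Add2
cycle 12: - // r0:-28,r1:3,r2:4,r3:32,r4:8,r5:Add2
cycle 13: CDB Add2=-36 // r0:-28,r1:3,r2:4,r3:32,r4:8,r5:-36

STATUS = VALUE -28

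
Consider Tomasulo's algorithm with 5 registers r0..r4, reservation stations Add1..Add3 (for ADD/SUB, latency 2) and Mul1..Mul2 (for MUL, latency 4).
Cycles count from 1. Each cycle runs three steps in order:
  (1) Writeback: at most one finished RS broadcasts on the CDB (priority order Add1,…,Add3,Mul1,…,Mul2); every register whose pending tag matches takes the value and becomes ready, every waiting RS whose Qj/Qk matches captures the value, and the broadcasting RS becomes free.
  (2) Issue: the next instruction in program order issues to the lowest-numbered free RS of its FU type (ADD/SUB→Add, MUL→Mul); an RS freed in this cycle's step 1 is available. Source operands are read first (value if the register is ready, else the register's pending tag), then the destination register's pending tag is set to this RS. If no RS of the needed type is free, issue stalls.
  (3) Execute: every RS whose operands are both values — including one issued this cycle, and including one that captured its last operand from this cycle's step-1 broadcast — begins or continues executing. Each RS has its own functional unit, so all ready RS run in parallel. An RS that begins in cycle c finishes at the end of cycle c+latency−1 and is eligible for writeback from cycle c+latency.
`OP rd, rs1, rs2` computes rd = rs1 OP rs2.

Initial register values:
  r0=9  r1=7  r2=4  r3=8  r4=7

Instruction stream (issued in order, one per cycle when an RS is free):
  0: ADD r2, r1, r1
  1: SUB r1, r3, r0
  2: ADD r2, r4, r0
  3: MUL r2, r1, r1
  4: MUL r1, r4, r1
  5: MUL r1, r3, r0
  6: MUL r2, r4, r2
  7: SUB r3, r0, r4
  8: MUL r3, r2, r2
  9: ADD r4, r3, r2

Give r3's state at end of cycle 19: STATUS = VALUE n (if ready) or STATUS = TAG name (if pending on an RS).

  c1: issue ADD r2<-Add1  regs: r0:9,r1:7,r2:Add1,r3:8,r4:7
  c2: issue SUB r1<-Add2  regs: r0:9,r1:Add2,r2:Add1,r3:8,r4:7
  c3: CDB Add1=14; issue ADD r2<-Add1  regs: r0:9,r1:Add2,r2:Add1,r3:8,r4:7
  c4: CDB Add2=-1; issue MUL r2<-Mul1  regs: r0:9,r1:-1,r2:Mul1,r3:8,r4:7
  c5: CDB Add1=16; issue MUL r1<-Mul2  regs: r0:9,r1:Mul2,r2:Mul1,r3:8,r4:7
  c6: stall  regs: r0:9,r1:Mul2,r2:Mul1,r3:8,r4:7
  c7: stall  regs: r0:9,r1:Mul2,r2:Mul1,r3:8,r4:7
  c8: CDB Mul1=1; issue MUL r1<-Mul1  regs: r0:9,r1:Mul1,r2:1,r3:8,r4:7
  c9: CDB Mul2=-7; issue MUL r2<-Mul2  regs: r0:9,r1:Mul1,r2:Mul2,r3:8,r4:7
  c10: issue SUB r3<-Add1  regs: r0:9,r1:Mul1,r2:Mul2,r3:Add1,r4:7
  c11: stall  regs: r0:9,r1:Mul1,r2:Mul2,r3:Add1,r4:7
  c12: CDB Add1=2; stall  regs: r0:9,r1:Mul1,r2:Mul2,r3:2,r4:7
  c13: CDB Mul1=72; issue MUL r3<-Mul1  regs: r0:9,r1:72,r2:Mul2,r3:Mul1,r4:7
  c14: CDB Mul2=7; issue ADD r4<-Add1  regs: r0:9,r1:72,r2:7,r3:Mul1,r4:Add1
  c15: -  regs: r0:9,r1:72,r2:7,r3:Mul1,r4:Add1
  c16: -  regs: r0:9,r1:72,r2:7,r3:Mul1,r4:Add1
  c17: -  regs: r0:9,r1:72,r2:7,r3:Mul1,r4:Add1
  c18: CDB Mul1=49  regs: r0:9,r1:72,r2:7,r3:49,r4:Add1
  c19: -  regs: r0:9,r1:72,r2:7,r3:49,r4:Add1

STATUS = VALUE 49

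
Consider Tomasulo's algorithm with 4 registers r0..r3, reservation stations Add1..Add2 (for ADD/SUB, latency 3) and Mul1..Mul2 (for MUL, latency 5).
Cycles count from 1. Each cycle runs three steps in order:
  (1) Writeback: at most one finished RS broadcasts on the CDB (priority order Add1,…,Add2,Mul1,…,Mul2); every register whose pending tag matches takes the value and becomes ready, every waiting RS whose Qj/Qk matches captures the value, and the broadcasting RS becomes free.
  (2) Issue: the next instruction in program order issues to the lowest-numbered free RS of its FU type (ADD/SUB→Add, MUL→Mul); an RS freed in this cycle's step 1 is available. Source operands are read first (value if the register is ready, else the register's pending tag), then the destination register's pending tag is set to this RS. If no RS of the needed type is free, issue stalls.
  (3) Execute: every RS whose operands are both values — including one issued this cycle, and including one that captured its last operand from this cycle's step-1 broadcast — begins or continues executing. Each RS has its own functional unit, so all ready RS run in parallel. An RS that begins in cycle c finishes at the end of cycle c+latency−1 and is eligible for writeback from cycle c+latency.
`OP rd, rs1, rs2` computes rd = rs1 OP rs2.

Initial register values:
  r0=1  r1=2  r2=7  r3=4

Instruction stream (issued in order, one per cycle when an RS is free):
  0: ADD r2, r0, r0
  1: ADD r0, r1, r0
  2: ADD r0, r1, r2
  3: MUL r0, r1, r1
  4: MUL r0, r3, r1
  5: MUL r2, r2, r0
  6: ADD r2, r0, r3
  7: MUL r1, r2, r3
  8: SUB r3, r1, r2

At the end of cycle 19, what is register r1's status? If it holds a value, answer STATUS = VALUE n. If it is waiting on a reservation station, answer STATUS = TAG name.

c1: issue ADD r2<-Add1 | r0:1,r1:2,r2:Add1,r3:4
c2: issue ADD r0<-Add2 | r0:Add2,r1:2,r2:Add1,r3:4
c3: stall | r0:Add2,r1:2,r2:Add1,r3:4
c4: CDB Add1=2; issue ADD r0<-Add1 | r0:Add1,r1:2,r2:2,r3:4
c5: CDB Add2=3; issue MUL r0<-Mul1 | r0:Mul1,r1:2,r2:2,r3:4
c6: issue MUL r0<-Mul2 | r0:Mul2,r1:2,r2:2,r3:4
c7: CDB Add1=4; stall | r0:Mul2,r1:2,r2:2,r3:4
c8: stall | r0:Mul2,r1:2,r2:2,r3:4
c9: stall | r0:Mul2,r1:2,r2:2,r3:4
c10: CDB Mul1=4; issue MUL r2<-Mul1 | r0:Mul2,r1:2,r2:Mul1,r3:4
c11: CDB Mul2=8; issue ADD r2<-Add1 | r0:8,r1:2,r2:Add1,r3:4
c12: issue MUL r1<-Mul2 | r0:8,r1:Mul2,r2:Add1,r3:4
c13: issue SUB r3<-Add2 | r0:8,r1:Mul2,r2:Add1,r3:Add2
c14: CDB Add1=12 | r0:8,r1:Mul2,r2:12,r3:Add2
c15: - | r0:8,r1:Mul2,r2:12,r3:Add2
c16: CDB Mul1=16 | r0:8,r1:Mul2,r2:12,r3:Add2
c17: - | r0:8,r1:Mul2,r2:12,r3:Add2
c18: - | r0:8,r1:Mul2,r2:12,r3:Add2
c19: CDB Mul2=48 | r0:8,r1:48,r2:12,r3:Add2

STATUS = VALUE 48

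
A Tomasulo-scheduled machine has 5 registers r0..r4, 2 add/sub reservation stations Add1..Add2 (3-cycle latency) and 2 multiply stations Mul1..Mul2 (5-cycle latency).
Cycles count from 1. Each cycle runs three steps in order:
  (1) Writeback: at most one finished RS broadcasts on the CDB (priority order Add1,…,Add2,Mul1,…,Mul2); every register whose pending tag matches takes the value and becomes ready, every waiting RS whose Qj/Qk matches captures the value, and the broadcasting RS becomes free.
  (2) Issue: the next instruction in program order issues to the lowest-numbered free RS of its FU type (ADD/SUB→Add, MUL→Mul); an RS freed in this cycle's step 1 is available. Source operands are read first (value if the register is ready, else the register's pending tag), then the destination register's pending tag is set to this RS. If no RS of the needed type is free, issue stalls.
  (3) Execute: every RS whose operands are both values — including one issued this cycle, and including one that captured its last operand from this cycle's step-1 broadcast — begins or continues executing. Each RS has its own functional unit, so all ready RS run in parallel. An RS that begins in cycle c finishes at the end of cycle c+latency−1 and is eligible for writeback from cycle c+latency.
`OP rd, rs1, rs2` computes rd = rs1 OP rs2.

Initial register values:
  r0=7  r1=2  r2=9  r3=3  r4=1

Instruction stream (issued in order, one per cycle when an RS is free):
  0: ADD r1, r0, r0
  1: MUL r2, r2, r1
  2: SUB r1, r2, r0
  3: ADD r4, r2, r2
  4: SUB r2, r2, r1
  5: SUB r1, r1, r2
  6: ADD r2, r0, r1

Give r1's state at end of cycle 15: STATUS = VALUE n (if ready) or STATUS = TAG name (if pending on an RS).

  c1: issue ADD r1<-Add1  regs: r0:7,r1:Add1,r2:9,r3:3,r4:1
  c2: issue MUL r2<-Mul1  regs: r0:7,r1:Add1,r2:Mul1,r3:3,r4:1
  c3: issue SUB r1<-Add2  regs: r0:7,r1:Add2,r2:Mul1,r3:3,r4:1
  c4: CDB Add1=14; issue ADD r4<-Add1  regs: r0:7,r1:Add2,r2:Mul1,r3:3,r4:Add1
  c5: stall  regs: r0:7,r1:Add2,r2:Mul1,r3:3,r4:Add1
  c6: stall  regs: r0:7,r1:Add2,r2:Mul1,r3:3,r4:Add1
  c7: stall  regs: r0:7,r1:Add2,r2:Mul1,r3:3,r4:Add1
  c8: stall  regs: r0:7,r1:Add2,r2:Mul1,r3:3,r4:Add1
  c9: CDB Mul1=126; stall  regs: r0:7,r1:Add2,r2:126,r3:3,r4:Add1
  c10: stall  regs: r0:7,r1:Add2,r2:126,r3:3,r4:Add1
  c11: stall  regs: r0:7,r1:Add2,r2:126,r3:3,r4:Add1
  c12: CDB Add1=252; issue SUB r2<-Add1  regs: r0:7,r1:Add2,r2:Add1,r3:3,r4:252
  c13: CDB Add2=119; issue SUB r1<-Add2  regs: r0:7,r1:Add2,r2:Add1,r3:3,r4:252
  c14: stall  regs: r0:7,r1:Add2,r2:Add1,r3:3,r4:252
  c15: stall  regs: r0:7,r1:Add2,r2:Add1,r3:3,r4:252

STATUS = TAG Add2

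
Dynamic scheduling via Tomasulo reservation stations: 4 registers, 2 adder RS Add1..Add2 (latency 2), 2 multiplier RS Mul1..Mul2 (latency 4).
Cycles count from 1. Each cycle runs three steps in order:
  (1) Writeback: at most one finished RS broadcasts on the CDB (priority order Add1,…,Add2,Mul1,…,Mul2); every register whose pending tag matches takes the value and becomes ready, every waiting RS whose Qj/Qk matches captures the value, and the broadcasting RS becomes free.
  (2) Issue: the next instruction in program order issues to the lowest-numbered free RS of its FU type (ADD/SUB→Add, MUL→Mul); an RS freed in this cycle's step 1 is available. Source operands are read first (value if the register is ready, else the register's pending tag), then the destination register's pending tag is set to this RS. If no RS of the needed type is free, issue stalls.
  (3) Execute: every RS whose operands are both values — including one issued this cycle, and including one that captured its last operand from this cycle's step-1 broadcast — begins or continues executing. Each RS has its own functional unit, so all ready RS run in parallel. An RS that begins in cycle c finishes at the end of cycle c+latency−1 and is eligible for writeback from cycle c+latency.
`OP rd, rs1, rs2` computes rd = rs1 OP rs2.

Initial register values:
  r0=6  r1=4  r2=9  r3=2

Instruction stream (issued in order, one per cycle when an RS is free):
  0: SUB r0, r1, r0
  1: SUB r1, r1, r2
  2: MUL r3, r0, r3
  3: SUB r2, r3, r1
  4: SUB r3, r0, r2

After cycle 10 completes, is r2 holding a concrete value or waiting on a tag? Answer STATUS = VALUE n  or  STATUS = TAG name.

c1: issue SUB r0<-Add1 | r0:Add1,r1:4,r2:9,r3:2
c2: issue SUB r1<-Add2 | r0:Add1,r1:Add2,r2:9,r3:2
c3: CDB Add1=-2; issue MUL r3<-Mul1 | r0:-2,r1:Add2,r2:9,r3:Mul1
c4: CDB Add2=-5; issue SUB r2<-Add1 | r0:-2,r1:-5,r2:Add1,r3:Mul1
c5: issue SUB r3<-Add2 | r0:-2,r1:-5,r2:Add1,r3:Add2
c6: - | r0:-2,r1:-5,r2:Add1,r3:Add2
c7: CDB Mul1=-4 | r0:-2,r1:-5,r2:Add1,r3:Add2
c8: - | r0:-2,r1:-5,r2:Add1,r3:Add2
c9: CDB Add1=1 | r0:-2,r1:-5,r2:1,r3:Add2
c10: - | r0:-2,r1:-5,r2:1,r3:Add2

STATUS = VALUE 1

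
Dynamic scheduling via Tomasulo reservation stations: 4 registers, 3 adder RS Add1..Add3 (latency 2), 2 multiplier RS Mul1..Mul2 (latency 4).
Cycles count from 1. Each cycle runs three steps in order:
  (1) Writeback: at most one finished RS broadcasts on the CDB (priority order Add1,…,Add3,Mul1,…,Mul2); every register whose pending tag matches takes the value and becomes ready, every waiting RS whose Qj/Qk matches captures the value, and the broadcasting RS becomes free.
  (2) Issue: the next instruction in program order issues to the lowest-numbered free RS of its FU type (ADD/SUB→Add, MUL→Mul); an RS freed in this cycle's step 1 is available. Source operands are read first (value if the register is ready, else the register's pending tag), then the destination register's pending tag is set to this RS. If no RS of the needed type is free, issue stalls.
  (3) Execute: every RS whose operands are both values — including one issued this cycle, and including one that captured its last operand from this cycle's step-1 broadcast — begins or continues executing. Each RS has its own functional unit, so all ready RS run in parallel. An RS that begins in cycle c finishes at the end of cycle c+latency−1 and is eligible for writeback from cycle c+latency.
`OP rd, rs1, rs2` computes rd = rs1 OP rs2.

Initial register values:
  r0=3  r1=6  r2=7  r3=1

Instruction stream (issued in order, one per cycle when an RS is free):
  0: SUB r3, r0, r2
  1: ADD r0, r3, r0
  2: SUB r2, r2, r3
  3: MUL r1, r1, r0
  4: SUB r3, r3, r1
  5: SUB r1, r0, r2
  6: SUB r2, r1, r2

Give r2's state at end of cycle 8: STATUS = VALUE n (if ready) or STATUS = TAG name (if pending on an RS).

cycle 1: issue SUB r3<-Add1 // r0:3,r1:6,r2:7,r3:Add1
cycle 2: issue ADD r0<-Add2 // r0:Add2,r1:6,r2:7,r3:Add1
cycle 3: CDB Add1=-4; issue SUB r2<-Add1 // r0:Add2,r1:6,r2:Add1,r3:-4
cycle 4: issue MUL r1<-Mul1 // r0:Add2,r1:Mul1,r2:Add1,r3:-4
cycle 5: CDB Add1=11; issue SUB r3<-Add1 // r0:Add2,r1:Mul1,r2:11,r3:Add1
cycle 6: CDB Add2=-1; issue SUB r1<-Add2 // r0:-1,r1:Add2,r2:11,r3:Add1
cycle 7: issue SUB r2<-Add3 // r0:-1,r1:Add2,r2:Add3,r3:Add1
cycle 8: CDB Add2=-12 // r0:-1,r1:-12,r2:Add3,r3:Add1

STATUS = TAG Add3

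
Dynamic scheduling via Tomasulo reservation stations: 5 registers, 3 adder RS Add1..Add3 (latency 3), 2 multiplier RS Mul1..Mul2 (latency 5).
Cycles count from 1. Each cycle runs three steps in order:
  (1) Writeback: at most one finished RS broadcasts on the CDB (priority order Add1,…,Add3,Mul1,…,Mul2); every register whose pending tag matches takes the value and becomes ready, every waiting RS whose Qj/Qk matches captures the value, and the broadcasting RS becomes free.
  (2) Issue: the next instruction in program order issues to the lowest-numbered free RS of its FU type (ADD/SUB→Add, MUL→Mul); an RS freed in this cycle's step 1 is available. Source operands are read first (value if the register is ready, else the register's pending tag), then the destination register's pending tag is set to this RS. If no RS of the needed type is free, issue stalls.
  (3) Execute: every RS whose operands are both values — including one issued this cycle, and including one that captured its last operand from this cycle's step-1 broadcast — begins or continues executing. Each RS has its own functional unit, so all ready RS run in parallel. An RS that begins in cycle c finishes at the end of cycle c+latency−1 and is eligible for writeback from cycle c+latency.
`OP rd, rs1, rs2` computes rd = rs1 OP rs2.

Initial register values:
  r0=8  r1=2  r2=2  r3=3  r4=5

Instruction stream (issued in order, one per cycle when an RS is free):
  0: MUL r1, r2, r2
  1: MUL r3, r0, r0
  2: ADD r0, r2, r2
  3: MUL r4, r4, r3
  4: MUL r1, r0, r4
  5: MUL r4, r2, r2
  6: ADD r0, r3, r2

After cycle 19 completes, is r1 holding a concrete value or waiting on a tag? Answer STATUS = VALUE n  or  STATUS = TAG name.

STATUS = VALUE 1280

cycle 1: issue MUL r1<-Mul1 // r0:8,r1:Mul1,r2:2,r3:3,r4:5
cycle 2: issue MUL r3<-Mul2 // r0:8,r1:Mul1,r2:2,r3:Mul2,r4:5
cycle 3: issue ADD r0<-Add1 // r0:Add1,r1:Mul1,r2:2,r3:Mul2,r4:5
cycle 4: stall // r0:Add1,r1:Mul1,r2:2,r3:Mul2,r4:5
cycle 5: stall // r0:Add1,r1:Mul1,r2:2,r3:Mul2,r4:5
cycle 6: CDB Add1=4; stall // r0:4,r1:Mul1,r2:2,r3:Mul2,r4:5
cycle 7: CDB Mul1=4; issue MUL r4<-Mul1 // r0:4,r1:4,r2:2,r3:Mul2,r4:Mul1
cycle 8: CDB Mul2=64; issue MUL r1<-Mul2 // r0:4,r1:Mul2,r2:2,r3:64,r4:Mul1
cycle 9: stall // r0:4,r1:Mul2,r2:2,r3:64,r4:Mul1
cycle 10: stall // r0:4,r1:Mul2,r2:2,r3:64,r4:Mul1
cycle 11: stall // r0:4,r1:Mul2,r2:2,r3:64,r4:Mul1
cycle 12: stall // r0:4,r1:Mul2,r2:2,r3:64,r4:Mul1
cycle 13: CDB Mul1=320; issue MUL r4<-Mul1 // r0:4,r1:Mul2,r2:2,r3:64,r4:Mul1
cycle 14: issue ADD r0<-Add1 // r0:Add1,r1:Mul2,r2:2,r3:64,r4:Mul1
cycle 15: - // r0:Add1,r1:Mul2,r2:2,r3:64,r4:Mul1
cycle 16: - // r0:Add1,r1:Mul2,r2:2,r3:64,r4:Mul1
cycle 17: CDB Add1=66 // r0:66,r1:Mul2,r2:2,r3:64,r4:Mul1
cycle 18: CDB Mul1=4 // r0:66,r1:Mul2,r2:2,r3:64,r4:4
cycle 19: CDB Mul2=1280 // r0:66,r1:1280,r2:2,r3:64,r4:4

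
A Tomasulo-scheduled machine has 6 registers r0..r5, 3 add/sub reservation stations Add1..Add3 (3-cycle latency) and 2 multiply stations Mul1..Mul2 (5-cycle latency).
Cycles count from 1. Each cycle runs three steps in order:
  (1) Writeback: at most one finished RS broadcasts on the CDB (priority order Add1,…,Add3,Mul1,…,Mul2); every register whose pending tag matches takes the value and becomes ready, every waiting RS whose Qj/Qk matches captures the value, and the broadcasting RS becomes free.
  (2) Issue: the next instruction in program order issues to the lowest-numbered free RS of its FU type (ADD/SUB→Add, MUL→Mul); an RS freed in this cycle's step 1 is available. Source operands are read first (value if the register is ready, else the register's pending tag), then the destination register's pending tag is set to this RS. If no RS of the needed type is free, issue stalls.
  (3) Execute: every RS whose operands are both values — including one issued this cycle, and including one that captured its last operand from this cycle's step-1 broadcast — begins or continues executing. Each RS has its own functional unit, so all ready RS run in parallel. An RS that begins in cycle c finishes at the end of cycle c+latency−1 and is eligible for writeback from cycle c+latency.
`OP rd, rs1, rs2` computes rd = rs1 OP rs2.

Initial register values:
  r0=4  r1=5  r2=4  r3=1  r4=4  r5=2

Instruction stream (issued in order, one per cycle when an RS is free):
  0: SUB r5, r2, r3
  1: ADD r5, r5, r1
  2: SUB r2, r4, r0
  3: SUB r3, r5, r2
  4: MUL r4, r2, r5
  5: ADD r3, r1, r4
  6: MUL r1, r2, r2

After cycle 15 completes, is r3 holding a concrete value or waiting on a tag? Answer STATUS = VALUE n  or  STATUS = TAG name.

STATUS = VALUE 5

cycle 1: issue SUB r5<-Add1 // r0:4,r1:5,r2:4,r3:1,r4:4,r5:Add1
cycle 2: issue ADD r5<-Add2 // r0:4,r1:5,r2:4,r3:1,r4:4,r5:Add2
cycle 3: issue SUB r2<-Add3 // r0:4,r1:5,r2:Add3,r3:1,r4:4,r5:Add2
cycle 4: CDB Add1=3; issue SUB r3<-Add1 // r0:4,r1:5,r2:Add3,r3:Add1,r4:4,r5:Add2
cycle 5: issue MUL r4<-Mul1 // r0:4,r1:5,r2:Add3,r3:Add1,r4:Mul1,r5:Add2
cycle 6: CDB Add3=0; issue ADD r3<-Add3 // r0:4,r1:5,r2:0,r3:Add3,r4:Mul1,r5:Add2
cycle 7: CDB Add2=8; issue MUL r1<-Mul2 // r0:4,r1:Mul2,r2:0,r3:Add3,r4:Mul1,r5:8
cycle 8: - // r0:4,r1:Mul2,r2:0,r3:Add3,r4:Mul1,r5:8
cycle 9: - // r0:4,r1:Mul2,r2:0,r3:Add3,r4:Mul1,r5:8
cycle 10: CDB Add1=8 // r0:4,r1:Mul2,r2:0,r3:Add3,r4:Mul1,r5:8
cycle 11: - // r0:4,r1:Mul2,r2:0,r3:Add3,r4:Mul1,r5:8
cycle 12: CDB Mul1=0 // r0:4,r1:Mul2,r2:0,r3:Add3,r4:0,r5:8
cycle 13: CDB Mul2=0 // r0:4,r1:0,r2:0,r3:Add3,r4:0,r5:8
cycle 14: - // r0:4,r1:0,r2:0,r3:Add3,r4:0,r5:8
cycle 15: CDB Add3=5 // r0:4,r1:0,r2:0,r3:5,r4:0,r5:8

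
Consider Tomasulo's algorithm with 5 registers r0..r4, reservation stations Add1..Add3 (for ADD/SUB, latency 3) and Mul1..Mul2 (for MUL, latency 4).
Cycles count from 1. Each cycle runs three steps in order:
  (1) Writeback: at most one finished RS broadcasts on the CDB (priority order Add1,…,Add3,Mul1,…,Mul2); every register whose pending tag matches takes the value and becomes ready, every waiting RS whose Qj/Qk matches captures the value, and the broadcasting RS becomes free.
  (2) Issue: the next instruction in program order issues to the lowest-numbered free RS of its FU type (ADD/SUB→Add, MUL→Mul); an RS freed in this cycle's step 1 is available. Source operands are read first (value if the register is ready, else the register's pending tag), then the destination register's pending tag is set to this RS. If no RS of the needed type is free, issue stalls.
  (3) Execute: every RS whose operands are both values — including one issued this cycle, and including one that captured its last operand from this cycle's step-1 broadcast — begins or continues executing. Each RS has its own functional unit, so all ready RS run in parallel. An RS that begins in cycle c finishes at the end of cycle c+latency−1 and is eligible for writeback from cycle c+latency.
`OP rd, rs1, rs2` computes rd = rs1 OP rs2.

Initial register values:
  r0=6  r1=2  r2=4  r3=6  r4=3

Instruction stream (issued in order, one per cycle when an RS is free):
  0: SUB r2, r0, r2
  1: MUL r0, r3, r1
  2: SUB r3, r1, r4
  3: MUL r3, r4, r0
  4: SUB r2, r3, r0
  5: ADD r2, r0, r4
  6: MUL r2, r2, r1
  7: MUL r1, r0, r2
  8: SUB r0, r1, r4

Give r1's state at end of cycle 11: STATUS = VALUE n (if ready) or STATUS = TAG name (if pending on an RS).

cycle 1: issue SUB r2<-Add1 // r0:6,r1:2,r2:Add1,r3:6,r4:3
cycle 2: issue MUL r0<-Mul1 // r0:Mul1,r1:2,r2:Add1,r3:6,r4:3
cycle 3: issue SUB r3<-Add2 // r0:Mul1,r1:2,r2:Add1,r3:Add2,r4:3
cycle 4: CDB Add1=2; issue MUL r3<-Mul2 // r0:Mul1,r1:2,r2:2,r3:Mul2,r4:3
cycle 5: issue SUB r2<-Add1 // r0:Mul1,r1:2,r2:Add1,r3:Mul2,r4:3
cycle 6: CDB Add2=-1; issue ADD r2<-Add2 // r0:Mul1,r1:2,r2:Add2,r3:Mul2,r4:3
cycle 7: CDB Mul1=12; issue MUL r2<-Mul1 // r0:12,r1:2,r2:Mul1,r3:Mul2,r4:3
cycle 8: stall // r0:12,r1:2,r2:Mul1,r3:Mul2,r4:3
cycle 9: stall // r0:12,r1:2,r2:Mul1,r3:Mul2,r4:3
cycle 10: CDB Add2=15; stall // r0:12,r1:2,r2:Mul1,r3:Mul2,r4:3
cycle 11: CDB Mul2=36; issue MUL r1<-Mul2 // r0:12,r1:Mul2,r2:Mul1,r3:36,r4:3

STATUS = TAG Mul2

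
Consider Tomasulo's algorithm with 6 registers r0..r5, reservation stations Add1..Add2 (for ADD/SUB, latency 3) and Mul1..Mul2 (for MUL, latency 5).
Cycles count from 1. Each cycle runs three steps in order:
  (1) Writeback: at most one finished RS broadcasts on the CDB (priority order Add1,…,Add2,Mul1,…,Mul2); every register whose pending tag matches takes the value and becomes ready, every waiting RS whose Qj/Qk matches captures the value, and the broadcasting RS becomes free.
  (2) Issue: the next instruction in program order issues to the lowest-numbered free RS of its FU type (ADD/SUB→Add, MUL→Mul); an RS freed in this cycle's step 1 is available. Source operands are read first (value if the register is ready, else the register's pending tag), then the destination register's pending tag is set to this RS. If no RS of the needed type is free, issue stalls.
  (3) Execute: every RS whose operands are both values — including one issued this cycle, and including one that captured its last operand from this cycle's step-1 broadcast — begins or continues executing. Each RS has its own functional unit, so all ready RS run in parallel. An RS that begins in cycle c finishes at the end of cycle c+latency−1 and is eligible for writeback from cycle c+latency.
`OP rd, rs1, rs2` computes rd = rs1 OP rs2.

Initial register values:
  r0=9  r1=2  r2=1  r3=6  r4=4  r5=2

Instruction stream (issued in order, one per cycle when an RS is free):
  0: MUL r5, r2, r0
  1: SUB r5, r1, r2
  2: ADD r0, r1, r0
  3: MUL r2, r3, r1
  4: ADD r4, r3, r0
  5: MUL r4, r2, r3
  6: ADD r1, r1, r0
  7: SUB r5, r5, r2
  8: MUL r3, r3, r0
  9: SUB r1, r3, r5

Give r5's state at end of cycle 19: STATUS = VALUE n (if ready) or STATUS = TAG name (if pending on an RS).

  c1: issue MUL r5<-Mul1  regs: r0:9,r1:2,r2:1,r3:6,r4:4,r5:Mul1
  c2: issue SUB r5<-Add1  regs: r0:9,r1:2,r2:1,r3:6,r4:4,r5:Add1
  c3: issue ADD r0<-Add2  regs: r0:Add2,r1:2,r2:1,r3:6,r4:4,r5:Add1
  c4: issue MUL r2<-Mul2  regs: r0:Add2,r1:2,r2:Mul2,r3:6,r4:4,r5:Add1
  c5: CDB Add1=1; issue ADD r4<-Add1  regs: r0:Add2,r1:2,r2:Mul2,r3:6,r4:Add1,r5:1
  c6: CDB Add2=11; stall  regs: r0:11,r1:2,r2:Mul2,r3:6,r4:Add1,r5:1
  c7: CDB Mul1=9; issue MUL r4<-Mul1  regs: r0:11,r1:2,r2:Mul2,r3:6,r4:Mul1,r5:1
  c8: issue ADD r1<-Add2  regs: r0:11,r1:Add2,r2:Mul2,r3:6,r4:Mul1,r5:1
  c9: CDB Add1=17; issue SUB r5<-Add1  regs: r0:11,r1:Add2,r2:Mul2,r3:6,r4:Mul1,r5:Add1
  c10: CDB Mul2=12; issue MUL r3<-Mul2  regs: r0:11,r1:Add2,r2:12,r3:Mul2,r4:Mul1,r5:Add1
  c11: CDB Add2=13; issue SUB r1<-Add2  regs: r0:11,r1:Add2,r2:12,r3:Mul2,r4:Mul1,r5:Add1
  c12: -  regs: r0:11,r1:Add2,r2:12,r3:Mul2,r4:Mul1,r5:Add1
  c13: CDB Add1=-11  regs: r0:11,r1:Add2,r2:12,r3:Mul2,r4:Mul1,r5:-11
  c14: -  regs: r0:11,r1:Add2,r2:12,r3:Mul2,r4:Mul1,r5:-11
  c15: CDB Mul1=72  regs: r0:11,r1:Add2,r2:12,r3:Mul2,r4:72,r5:-11
  c16: CDB Mul2=66  regs: r0:11,r1:Add2,r2:12,r3:66,r4:72,r5:-11
  c17: -  regs: r0:11,r1:Add2,r2:12,r3:66,r4:72,r5:-11
  c18: -  regs: r0:11,r1:Add2,r2:12,r3:66,r4:72,r5:-11
  c19: CDB Add2=77  regs: r0:11,r1:77,r2:12,r3:66,r4:72,r5:-11

STATUS = VALUE -11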